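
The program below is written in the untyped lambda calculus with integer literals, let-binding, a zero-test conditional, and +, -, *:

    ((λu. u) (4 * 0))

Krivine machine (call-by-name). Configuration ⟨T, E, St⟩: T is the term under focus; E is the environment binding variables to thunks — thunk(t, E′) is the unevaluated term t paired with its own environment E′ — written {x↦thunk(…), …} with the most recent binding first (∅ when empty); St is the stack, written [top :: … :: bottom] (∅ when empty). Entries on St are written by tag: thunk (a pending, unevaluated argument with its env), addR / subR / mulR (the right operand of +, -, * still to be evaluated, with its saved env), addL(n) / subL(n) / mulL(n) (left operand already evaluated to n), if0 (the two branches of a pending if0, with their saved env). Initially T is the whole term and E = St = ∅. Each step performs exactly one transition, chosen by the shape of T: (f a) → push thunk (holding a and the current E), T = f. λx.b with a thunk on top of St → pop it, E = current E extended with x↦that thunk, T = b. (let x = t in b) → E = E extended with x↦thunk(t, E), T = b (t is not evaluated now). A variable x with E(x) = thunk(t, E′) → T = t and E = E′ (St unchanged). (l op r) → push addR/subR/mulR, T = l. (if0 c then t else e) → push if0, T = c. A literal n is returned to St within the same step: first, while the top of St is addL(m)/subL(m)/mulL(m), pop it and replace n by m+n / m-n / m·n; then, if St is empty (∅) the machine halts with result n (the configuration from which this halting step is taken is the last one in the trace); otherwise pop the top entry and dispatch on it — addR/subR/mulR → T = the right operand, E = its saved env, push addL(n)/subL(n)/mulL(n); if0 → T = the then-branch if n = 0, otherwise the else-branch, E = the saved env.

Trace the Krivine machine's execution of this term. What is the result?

Answer: 0

Machine steps:
0. <T=((λu. u) (4 * 0)), E=∅, St=∅>
1. <T=(λu. u), E=∅, St=[thunk]>
2. <T=u, E={u↦thunk((4 * 0), ∅)}, St=∅>
3. <T=(4 * 0), E=∅, St=∅>
4. <T=4, E=∅, St=[mulR]>
5. <T=0, E=∅, St=[mulL(4)]>
→ final value 0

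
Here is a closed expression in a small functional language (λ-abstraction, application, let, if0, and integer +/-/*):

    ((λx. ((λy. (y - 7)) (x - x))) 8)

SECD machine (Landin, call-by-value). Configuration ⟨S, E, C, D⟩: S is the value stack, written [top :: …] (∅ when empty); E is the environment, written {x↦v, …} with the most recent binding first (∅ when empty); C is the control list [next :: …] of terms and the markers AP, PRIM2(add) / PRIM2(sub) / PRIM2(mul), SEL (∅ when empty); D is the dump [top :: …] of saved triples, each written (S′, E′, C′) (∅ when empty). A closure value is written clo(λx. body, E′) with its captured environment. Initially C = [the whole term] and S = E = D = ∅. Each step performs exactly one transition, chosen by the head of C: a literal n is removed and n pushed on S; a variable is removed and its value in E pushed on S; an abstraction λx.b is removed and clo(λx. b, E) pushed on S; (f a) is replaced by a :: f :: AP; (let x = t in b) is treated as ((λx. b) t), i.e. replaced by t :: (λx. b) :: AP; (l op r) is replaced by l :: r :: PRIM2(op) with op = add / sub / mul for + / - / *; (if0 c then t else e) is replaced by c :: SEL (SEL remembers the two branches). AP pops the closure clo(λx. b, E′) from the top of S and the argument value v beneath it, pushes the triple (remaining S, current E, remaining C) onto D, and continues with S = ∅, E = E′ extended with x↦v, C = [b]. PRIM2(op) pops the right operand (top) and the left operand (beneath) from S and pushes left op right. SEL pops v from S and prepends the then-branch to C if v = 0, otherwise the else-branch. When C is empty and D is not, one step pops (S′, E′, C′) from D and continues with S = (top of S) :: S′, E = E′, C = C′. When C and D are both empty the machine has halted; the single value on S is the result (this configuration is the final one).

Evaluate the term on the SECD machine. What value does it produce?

step 0: <S=∅, E=∅, C=[((λx. ((λy. (y - 7)) (x - x))) 8)], D=∅>
step 1: <S=∅, E=∅, C=[8 :: (λx. ((λy. (y - 7)) (x - x))) :: AP], D=∅>
step 2: <S=[8], E=∅, C=[(λx. ((λy. (y - 7)) (x - x))) :: AP], D=∅>
step 3: <S=[clo(λx. ((λy. (y - 7)) (x - x)), ∅) :: 8], E=∅, C=[AP], D=∅>
step 4: <S=∅, E={x↦8}, C=[((λy. (y - 7)) (x - x))], D=[(∅, ∅, ∅)]>
step 5: <S=∅, E={x↦8}, C=[(x - x) :: (λy. (y - 7)) :: AP], D=[(∅, ∅, ∅)]>
step 6: <S=∅, E={x↦8}, C=[x :: x :: PRIM2(sub) :: (λy. (y - 7)) :: AP], D=[(∅, ∅, ∅)]>
step 7: <S=[8], E={x↦8}, C=[x :: PRIM2(sub) :: (λy. (y - 7)) :: AP], D=[(∅, ∅, ∅)]>
step 8: <S=[8 :: 8], E={x↦8}, C=[PRIM2(sub) :: (λy. (y - 7)) :: AP], D=[(∅, ∅, ∅)]>
step 9: <S=[0], E={x↦8}, C=[(λy. (y - 7)) :: AP], D=[(∅, ∅, ∅)]>
step 10: <S=[clo(λy. (y - 7), {x↦8}) :: 0], E={x↦8}, C=[AP], D=[(∅, ∅, ∅)]>
step 11: <S=∅, E={y↦0, x↦8}, C=[(y - 7)], D=[(∅, {x↦8}, ∅) :: (∅, ∅, ∅)]>
step 12: <S=∅, E={y↦0, x↦8}, C=[y :: 7 :: PRIM2(sub)], D=[(∅, {x↦8}, ∅) :: (∅, ∅, ∅)]>
step 13: <S=[0], E={y↦0, x↦8}, C=[7 :: PRIM2(sub)], D=[(∅, {x↦8}, ∅) :: (∅, ∅, ∅)]>
step 14: <S=[7 :: 0], E={y↦0, x↦8}, C=[PRIM2(sub)], D=[(∅, {x↦8}, ∅) :: (∅, ∅, ∅)]>
step 15: <S=[-7], E={y↦0, x↦8}, C=∅, D=[(∅, {x↦8}, ∅) :: (∅, ∅, ∅)]>
step 16: <S=[-7], E={x↦8}, C=∅, D=[(∅, ∅, ∅)]>
step 17: <S=[-7], E=∅, C=∅, D=∅>
→ final value -7

Answer: -7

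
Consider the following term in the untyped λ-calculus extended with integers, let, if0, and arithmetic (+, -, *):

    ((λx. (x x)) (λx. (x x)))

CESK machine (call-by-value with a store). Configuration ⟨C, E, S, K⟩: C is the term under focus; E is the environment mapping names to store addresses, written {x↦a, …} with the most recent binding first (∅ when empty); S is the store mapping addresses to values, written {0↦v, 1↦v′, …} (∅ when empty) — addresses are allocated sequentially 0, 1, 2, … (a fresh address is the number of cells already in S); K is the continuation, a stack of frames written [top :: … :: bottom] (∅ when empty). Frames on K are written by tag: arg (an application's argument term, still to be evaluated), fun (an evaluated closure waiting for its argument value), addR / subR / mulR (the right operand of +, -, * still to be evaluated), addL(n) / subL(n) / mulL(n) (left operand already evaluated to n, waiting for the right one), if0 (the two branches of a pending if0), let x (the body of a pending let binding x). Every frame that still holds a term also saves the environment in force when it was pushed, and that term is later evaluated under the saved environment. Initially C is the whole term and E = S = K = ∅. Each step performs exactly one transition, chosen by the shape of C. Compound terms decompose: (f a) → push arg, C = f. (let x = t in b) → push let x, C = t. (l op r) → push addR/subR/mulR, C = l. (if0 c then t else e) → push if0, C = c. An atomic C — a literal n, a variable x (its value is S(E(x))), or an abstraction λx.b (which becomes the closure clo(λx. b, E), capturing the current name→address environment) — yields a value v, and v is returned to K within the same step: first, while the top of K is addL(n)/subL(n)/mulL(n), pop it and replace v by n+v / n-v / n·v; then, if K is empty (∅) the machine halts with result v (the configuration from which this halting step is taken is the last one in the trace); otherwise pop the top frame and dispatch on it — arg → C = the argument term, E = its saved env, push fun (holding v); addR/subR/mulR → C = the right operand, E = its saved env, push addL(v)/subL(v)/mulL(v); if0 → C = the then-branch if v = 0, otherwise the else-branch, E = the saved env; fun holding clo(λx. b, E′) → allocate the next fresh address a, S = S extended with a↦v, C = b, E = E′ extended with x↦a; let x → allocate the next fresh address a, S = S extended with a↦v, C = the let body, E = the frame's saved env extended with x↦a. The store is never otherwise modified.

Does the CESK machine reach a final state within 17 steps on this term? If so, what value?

step 0: [C=((λx. (x x)) (λx. (x x))) | E=∅ | S=∅ | K=∅]
step 1: [C=(λx. (x x)) | E=∅ | S=∅ | K=[arg]]
step 2: [C=(λx. (x x)) | E=∅ | S=∅ | K=[fun]]
step 3: [C=(x x) | E={x↦0} | S={0↦clo(λx. (x x), ∅)} | K=∅]
step 4: [C=x | E={x↦0} | S={0↦clo(λx. (x x), ∅)} | K=[arg]]
step 5: [C=x | E={x↦0} | S={0↦clo(λx. (x x), ∅)} | K=[fun]]
step 6: [C=(x x) | E={x↦1} | S={0↦clo(λx. (x x), ∅), 1↦clo(λx. (x x), ∅)} | K=∅]
step 7: [C=x | E={x↦1} | S={0↦clo(λx. (x x), ∅), 1↦clo(λx. (x x), ∅)} | K=[arg]]
step 8: [C=x | E={x↦1} | S={0↦clo(λx. (x x), ∅), 1↦clo(λx. (x x), ∅)} | K=[fun]]
step 9: [C=(x x) | E={x↦2} | S={0↦clo(λx. (x x), ∅), 1↦clo(λx. (x x), ∅), 2↦clo(λx. (x x), ∅)} | K=∅]
step 10: [C=x | E={x↦2} | S={0↦clo(λx. (x x), ∅), 1↦clo(λx. (x x), ∅), 2↦clo(λx. (x x), ∅)} | K=[arg]]
step 11: [C=x | E={x↦2} | S={0↦clo(λx. (x x), ∅), 1↦clo(λx. (x x), ∅), 2↦clo(λx. (x x), ∅)} | K=[fun]]
step 12: [C=(x x) | E={x↦3} | S={0↦clo(λx. (x x), ∅), 1↦clo(λx. (x x), ∅), 2↦clo(λx. (x x), ∅), 3↦clo(λx. (x x), ∅)} | K=∅]
step 13: [C=x | E={x↦3} | S={0↦clo(λx. (x x), ∅), 1↦clo(λx. (x x), ∅), 2↦clo(λx. (x x), ∅), 3↦clo(λx. (x x), ∅)} | K=[arg]]
step 14: [C=x | E={x↦3} | S={0↦clo(λx. (x x), ∅), 1↦clo(λx. (x x), ∅), 2↦clo(λx. (x x), ∅), 3↦clo(λx. (x x), ∅)} | K=[fun]]
step 15: [C=(x x) | E={x↦4} | S={0↦clo(λx. (x x), ∅), 1↦clo(λx. (x x), ∅), 2↦clo(λx. (x x), ∅), 3↦clo(λx. (x x), ∅), 4↦clo(λx. (x x), ∅)} | K=∅]
step 16: [C=x | E={x↦4} | S={0↦clo(λx. (x x), ∅), 1↦clo(λx. (x x), ∅), 2↦clo(λx. (x x), ∅), 3↦clo(λx. (x x), ∅), 4↦clo(λx. (x x), ∅)} | K=[arg]]
step 17: [C=x | E={x↦4} | S={0↦clo(λx. (x x), ∅), 1↦clo(λx. (x x), ∅), 2↦clo(λx. (x x), ∅), 3↦clo(λx. (x x), ∅), 4↦clo(λx. (x x), ∅)} | K=[fun]]
→ 17 transitions taken and the configuration is still not final: no result within 17 steps

Answer: DIVERGES (no final state within 17 steps)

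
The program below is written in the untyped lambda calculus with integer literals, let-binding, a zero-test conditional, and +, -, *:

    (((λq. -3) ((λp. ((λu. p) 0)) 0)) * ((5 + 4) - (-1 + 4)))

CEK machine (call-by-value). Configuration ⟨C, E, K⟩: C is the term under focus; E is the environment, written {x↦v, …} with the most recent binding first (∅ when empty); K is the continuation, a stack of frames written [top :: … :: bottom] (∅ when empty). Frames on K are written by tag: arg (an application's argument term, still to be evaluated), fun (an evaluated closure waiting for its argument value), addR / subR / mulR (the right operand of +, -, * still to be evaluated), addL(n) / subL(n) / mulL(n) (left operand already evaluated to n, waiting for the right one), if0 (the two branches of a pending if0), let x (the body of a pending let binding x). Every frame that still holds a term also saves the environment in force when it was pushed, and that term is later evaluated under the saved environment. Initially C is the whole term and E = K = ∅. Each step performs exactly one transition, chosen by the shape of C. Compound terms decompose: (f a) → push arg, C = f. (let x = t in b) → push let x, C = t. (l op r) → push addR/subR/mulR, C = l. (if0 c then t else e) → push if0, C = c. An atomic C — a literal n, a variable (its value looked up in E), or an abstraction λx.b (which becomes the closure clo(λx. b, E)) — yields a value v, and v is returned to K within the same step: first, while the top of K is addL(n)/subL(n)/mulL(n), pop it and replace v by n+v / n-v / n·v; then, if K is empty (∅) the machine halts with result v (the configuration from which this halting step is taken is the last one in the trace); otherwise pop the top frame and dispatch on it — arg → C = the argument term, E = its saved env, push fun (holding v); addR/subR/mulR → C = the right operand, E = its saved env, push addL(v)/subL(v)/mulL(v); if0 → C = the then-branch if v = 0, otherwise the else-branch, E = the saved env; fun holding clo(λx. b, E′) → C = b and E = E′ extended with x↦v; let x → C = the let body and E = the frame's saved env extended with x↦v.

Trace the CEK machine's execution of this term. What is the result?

Answer: -18

Derivation:
[0] ⟨C=(((λq. -3) ((λp. ((λu. p) 0)) 0)) * ((5 + 4) - (-1 + 4))); E=∅; K=∅⟩
[1] ⟨C=((λq. -3) ((λp. ((λu. p) 0)) 0)); E=∅; K=[mulR]⟩
[2] ⟨C=(λq. -3); E=∅; K=[arg :: mulR]⟩
[3] ⟨C=((λp. ((λu. p) 0)) 0); E=∅; K=[fun :: mulR]⟩
[4] ⟨C=(λp. ((λu. p) 0)); E=∅; K=[arg :: fun :: mulR]⟩
[5] ⟨C=0; E=∅; K=[fun :: fun :: mulR]⟩
[6] ⟨C=((λu. p) 0); E={p↦0}; K=[fun :: mulR]⟩
[7] ⟨C=(λu. p); E={p↦0}; K=[arg :: fun :: mulR]⟩
[8] ⟨C=0; E={p↦0}; K=[fun :: fun :: mulR]⟩
[9] ⟨C=p; E={u↦0, p↦0}; K=[fun :: mulR]⟩
[10] ⟨C=-3; E={q↦0}; K=[mulR]⟩
[11] ⟨C=((5 + 4) - (-1 + 4)); E=∅; K=[mulL(-3)]⟩
[12] ⟨C=(5 + 4); E=∅; K=[subR :: mulL(-3)]⟩
[13] ⟨C=5; E=∅; K=[addR :: subR :: mulL(-3)]⟩
[14] ⟨C=4; E=∅; K=[addL(5) :: subR :: mulL(-3)]⟩
[15] ⟨C=(-1 + 4); E=∅; K=[subL(9) :: mulL(-3)]⟩
[16] ⟨C=-1; E=∅; K=[addR :: subL(9) :: mulL(-3)]⟩
[17] ⟨C=4; E=∅; K=[addL(-1) :: subL(9) :: mulL(-3)]⟩
→ final value -18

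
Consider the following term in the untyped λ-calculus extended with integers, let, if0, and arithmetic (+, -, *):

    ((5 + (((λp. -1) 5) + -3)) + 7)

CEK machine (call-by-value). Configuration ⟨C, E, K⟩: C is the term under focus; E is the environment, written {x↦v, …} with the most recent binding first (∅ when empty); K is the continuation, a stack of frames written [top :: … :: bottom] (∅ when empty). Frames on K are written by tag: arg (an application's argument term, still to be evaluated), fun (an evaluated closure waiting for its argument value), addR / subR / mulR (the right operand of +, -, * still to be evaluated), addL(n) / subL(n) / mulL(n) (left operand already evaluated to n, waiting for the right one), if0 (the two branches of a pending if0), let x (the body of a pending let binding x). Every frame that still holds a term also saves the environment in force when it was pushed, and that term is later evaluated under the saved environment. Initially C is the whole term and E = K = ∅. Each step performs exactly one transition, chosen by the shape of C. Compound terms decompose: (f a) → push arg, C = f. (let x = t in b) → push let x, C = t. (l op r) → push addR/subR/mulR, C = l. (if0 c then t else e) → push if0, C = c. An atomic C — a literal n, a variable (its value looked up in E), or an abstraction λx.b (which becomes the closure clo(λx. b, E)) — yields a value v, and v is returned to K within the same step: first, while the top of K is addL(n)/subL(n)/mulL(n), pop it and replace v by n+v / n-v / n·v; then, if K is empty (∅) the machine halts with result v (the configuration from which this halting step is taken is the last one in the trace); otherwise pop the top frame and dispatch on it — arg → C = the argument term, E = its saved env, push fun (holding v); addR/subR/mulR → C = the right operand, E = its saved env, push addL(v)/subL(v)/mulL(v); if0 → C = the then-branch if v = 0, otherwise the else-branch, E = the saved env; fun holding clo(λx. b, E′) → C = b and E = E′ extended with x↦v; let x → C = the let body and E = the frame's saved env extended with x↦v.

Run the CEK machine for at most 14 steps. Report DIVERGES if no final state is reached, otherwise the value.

[0] ⟨C=((5 + (((λp. -1) 5) + -3)) + 7); E=∅; K=∅⟩
[1] ⟨C=(5 + (((λp. -1) 5) + -3)); E=∅; K=[addR]⟩
[2] ⟨C=5; E=∅; K=[addR :: addR]⟩
[3] ⟨C=(((λp. -1) 5) + -3); E=∅; K=[addL(5) :: addR]⟩
[4] ⟨C=((λp. -1) 5); E=∅; K=[addR :: addL(5) :: addR]⟩
[5] ⟨C=(λp. -1); E=∅; K=[arg :: addR :: addL(5) :: addR]⟩
[6] ⟨C=5; E=∅; K=[fun :: addR :: addL(5) :: addR]⟩
[7] ⟨C=-1; E={p↦5}; K=[addR :: addL(5) :: addR]⟩
[8] ⟨C=-3; E=∅; K=[addL(-1) :: addL(5) :: addR]⟩
[9] ⟨C=7; E=∅; K=[addL(1)]⟩
→ final value 8

Answer: 8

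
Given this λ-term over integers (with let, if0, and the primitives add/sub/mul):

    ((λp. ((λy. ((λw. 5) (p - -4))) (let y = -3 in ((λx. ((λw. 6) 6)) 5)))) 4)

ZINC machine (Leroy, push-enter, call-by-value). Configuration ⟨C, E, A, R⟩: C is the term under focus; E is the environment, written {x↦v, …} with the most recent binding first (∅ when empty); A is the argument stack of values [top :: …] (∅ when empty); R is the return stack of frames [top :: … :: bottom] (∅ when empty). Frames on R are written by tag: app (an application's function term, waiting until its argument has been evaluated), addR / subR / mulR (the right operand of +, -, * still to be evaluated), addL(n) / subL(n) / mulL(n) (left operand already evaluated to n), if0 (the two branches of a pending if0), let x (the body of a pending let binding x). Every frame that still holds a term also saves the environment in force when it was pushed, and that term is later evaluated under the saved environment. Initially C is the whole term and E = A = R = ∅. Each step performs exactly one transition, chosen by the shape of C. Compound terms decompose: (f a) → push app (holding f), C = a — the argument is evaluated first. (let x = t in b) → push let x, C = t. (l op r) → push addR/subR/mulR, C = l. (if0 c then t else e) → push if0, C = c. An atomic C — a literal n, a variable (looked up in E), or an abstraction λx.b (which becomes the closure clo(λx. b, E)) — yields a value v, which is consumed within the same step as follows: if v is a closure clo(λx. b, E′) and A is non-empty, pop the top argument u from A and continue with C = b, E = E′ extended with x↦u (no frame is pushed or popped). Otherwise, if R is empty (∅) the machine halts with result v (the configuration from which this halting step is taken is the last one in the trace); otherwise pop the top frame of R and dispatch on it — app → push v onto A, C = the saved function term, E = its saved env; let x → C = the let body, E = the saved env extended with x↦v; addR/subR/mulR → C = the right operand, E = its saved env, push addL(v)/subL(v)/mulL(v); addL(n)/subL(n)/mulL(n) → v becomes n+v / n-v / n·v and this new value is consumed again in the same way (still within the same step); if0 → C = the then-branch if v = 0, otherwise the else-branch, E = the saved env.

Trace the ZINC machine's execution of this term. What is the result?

t=0: ⟨C=((λp. ((λy. ((λw. 5) (p - -4))) (let y = -3 in ((λx. ((λw. 6) 6)) 5)))) 4); E=∅; A=∅; R=∅⟩
t=1: ⟨C=4; E=∅; A=∅; R=[app]⟩
t=2: ⟨C=(λp. ((λy. ((λw. 5) (p - -4))) (let y = -3 in ((λx. ((λw. 6) 6)) 5)))); E=∅; A=[4]; R=∅⟩
t=3: ⟨C=((λy. ((λw. 5) (p - -4))) (let y = -3 in ((λx. ((λw. 6) 6)) 5))); E={p↦4}; A=∅; R=∅⟩
t=4: ⟨C=(let y = -3 in ((λx. ((λw. 6) 6)) 5)); E={p↦4}; A=∅; R=[app]⟩
t=5: ⟨C=-3; E={p↦4}; A=∅; R=[let y :: app]⟩
t=6: ⟨C=((λx. ((λw. 6) 6)) 5); E={y↦-3, p↦4}; A=∅; R=[app]⟩
t=7: ⟨C=5; E={y↦-3, p↦4}; A=∅; R=[app :: app]⟩
t=8: ⟨C=(λx. ((λw. 6) 6)); E={y↦-3, p↦4}; A=[5]; R=[app]⟩
t=9: ⟨C=((λw. 6) 6); E={x↦5, y↦-3, p↦4}; A=∅; R=[app]⟩
t=10: ⟨C=6; E={x↦5, y↦-3, p↦4}; A=∅; R=[app :: app]⟩
t=11: ⟨C=(λw. 6); E={x↦5, y↦-3, p↦4}; A=[6]; R=[app]⟩
t=12: ⟨C=6; E={w↦6, x↦5, y↦-3, p↦4}; A=∅; R=[app]⟩
t=13: ⟨C=(λy. ((λw. 5) (p - -4))); E={p↦4}; A=[6]; R=∅⟩
t=14: ⟨C=((λw. 5) (p - -4)); E={y↦6, p↦4}; A=∅; R=∅⟩
t=15: ⟨C=(p - -4); E={y↦6, p↦4}; A=∅; R=[app]⟩
t=16: ⟨C=p; E={y↦6, p↦4}; A=∅; R=[subR :: app]⟩
t=17: ⟨C=-4; E={y↦6, p↦4}; A=∅; R=[subL(4) :: app]⟩
t=18: ⟨C=(λw. 5); E={y↦6, p↦4}; A=[8]; R=∅⟩
t=19: ⟨C=5; E={w↦8, y↦6, p↦4}; A=∅; R=∅⟩
→ final value 5

Answer: 5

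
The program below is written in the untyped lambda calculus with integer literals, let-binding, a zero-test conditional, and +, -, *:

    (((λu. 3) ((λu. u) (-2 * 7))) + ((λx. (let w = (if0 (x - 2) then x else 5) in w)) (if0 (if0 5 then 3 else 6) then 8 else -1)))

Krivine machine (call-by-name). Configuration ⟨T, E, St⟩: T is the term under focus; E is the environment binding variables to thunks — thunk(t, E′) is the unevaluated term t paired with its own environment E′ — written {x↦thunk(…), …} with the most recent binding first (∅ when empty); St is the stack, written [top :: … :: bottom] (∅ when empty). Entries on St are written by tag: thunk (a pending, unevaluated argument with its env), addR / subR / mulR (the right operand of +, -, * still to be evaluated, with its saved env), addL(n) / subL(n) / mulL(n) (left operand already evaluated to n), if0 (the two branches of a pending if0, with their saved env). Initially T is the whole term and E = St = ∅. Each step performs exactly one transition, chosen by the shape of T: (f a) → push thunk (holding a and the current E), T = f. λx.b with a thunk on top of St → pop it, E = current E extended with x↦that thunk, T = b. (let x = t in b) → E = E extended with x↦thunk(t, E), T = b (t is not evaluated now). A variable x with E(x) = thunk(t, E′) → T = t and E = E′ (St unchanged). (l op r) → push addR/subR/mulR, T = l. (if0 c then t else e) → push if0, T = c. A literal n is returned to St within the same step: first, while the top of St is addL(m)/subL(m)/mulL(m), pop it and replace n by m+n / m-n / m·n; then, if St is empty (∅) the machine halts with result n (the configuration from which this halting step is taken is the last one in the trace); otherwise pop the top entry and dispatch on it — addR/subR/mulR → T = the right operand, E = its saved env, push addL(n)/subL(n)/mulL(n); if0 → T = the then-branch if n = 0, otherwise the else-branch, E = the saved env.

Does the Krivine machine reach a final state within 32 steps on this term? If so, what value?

Answer: 8

Execution trace:
t=0: [T=(((λu. 3) ((λu. u) (-2 * 7))) + ((λx. (let w = (if0 (x - 2) then x else 5) in w)) (if0 (if0 5 then 3 else 6) then 8 else -1))) | E=∅ | St=∅]
t=1: [T=((λu. 3) ((λu. u) (-2 * 7))) | E=∅ | St=[addR]]
t=2: [T=(λu. 3) | E=∅ | St=[thunk :: addR]]
t=3: [T=3 | E={u↦thunk(((λu. u) (-2 * 7)), ∅)} | St=[addR]]
t=4: [T=((λx. (let w = (if0 (x - 2) then x else 5) in w)) (if0 (if0 5 then 3 else 6) then 8 else -1)) | E=∅ | St=[addL(3)]]
t=5: [T=(λx. (let w = (if0 (x - 2) then x else 5) in w)) | E=∅ | St=[thunk :: addL(3)]]
t=6: [T=(let w = (if0 (x - 2) then x else 5) in w) | E={x↦thunk((if0 (if0 5 then 3 else 6) then 8 else -1), ∅)} | St=[addL(3)]]
t=7: [T=w | E={w↦thunk((if0 (x - 2) then x else 5), {x↦thunk((if0 (if0 5 then 3 else 6) then 8 else -1), ∅)}), x↦thunk((if0 (if0 5 then 3 else 6) then 8 else -1), ∅)} | St=[addL(3)]]
t=8: [T=(if0 (x - 2) then x else 5) | E={x↦thunk((if0 (if0 5 then 3 else 6) then 8 else -1), ∅)} | St=[addL(3)]]
t=9: [T=(x - 2) | E={x↦thunk((if0 (if0 5 then 3 else 6) then 8 else -1), ∅)} | St=[if0 :: addL(3)]]
t=10: [T=x | E={x↦thunk((if0 (if0 5 then 3 else 6) then 8 else -1), ∅)} | St=[subR :: if0 :: addL(3)]]
t=11: [T=(if0 (if0 5 then 3 else 6) then 8 else -1) | E=∅ | St=[subR :: if0 :: addL(3)]]
t=12: [T=(if0 5 then 3 else 6) | E=∅ | St=[if0 :: subR :: if0 :: addL(3)]]
t=13: [T=5 | E=∅ | St=[if0 :: if0 :: subR :: if0 :: addL(3)]]
t=14: [T=6 | E=∅ | St=[if0 :: subR :: if0 :: addL(3)]]
t=15: [T=-1 | E=∅ | St=[subR :: if0 :: addL(3)]]
t=16: [T=2 | E={x↦thunk((if0 (if0 5 then 3 else 6) then 8 else -1), ∅)} | St=[subL(-1) :: if0 :: addL(3)]]
t=17: [T=5 | E={x↦thunk((if0 (if0 5 then 3 else 6) then 8 else -1), ∅)} | St=[addL(3)]]
→ final value 8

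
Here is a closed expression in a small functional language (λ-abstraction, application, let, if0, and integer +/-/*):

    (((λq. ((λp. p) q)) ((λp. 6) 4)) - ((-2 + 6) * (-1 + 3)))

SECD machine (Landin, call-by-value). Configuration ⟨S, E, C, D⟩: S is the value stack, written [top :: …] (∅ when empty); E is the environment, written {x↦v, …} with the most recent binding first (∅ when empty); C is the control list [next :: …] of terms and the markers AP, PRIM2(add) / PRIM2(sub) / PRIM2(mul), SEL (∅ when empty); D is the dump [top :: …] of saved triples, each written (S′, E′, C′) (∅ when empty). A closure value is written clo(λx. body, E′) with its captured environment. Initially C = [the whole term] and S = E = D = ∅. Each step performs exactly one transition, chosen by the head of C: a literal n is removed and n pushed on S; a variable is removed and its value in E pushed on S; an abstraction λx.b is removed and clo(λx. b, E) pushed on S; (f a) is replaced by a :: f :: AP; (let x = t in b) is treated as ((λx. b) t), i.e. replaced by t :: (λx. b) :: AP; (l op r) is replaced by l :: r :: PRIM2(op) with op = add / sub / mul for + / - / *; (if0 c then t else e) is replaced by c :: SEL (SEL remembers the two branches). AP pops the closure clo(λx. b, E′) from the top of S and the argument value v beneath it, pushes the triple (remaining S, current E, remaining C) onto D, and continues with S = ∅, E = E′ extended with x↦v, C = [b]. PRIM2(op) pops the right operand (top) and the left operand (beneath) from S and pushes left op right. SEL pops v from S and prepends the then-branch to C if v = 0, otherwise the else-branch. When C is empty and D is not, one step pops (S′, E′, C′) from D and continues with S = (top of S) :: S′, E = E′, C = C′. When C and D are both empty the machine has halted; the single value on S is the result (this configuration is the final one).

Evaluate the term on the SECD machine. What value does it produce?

0. <S=∅, E=∅, C=[(((λq. ((λp. p) q)) ((λp. 6) 4)) - ((-2 + 6) * (-1 + 3)))], D=∅>
1. <S=∅, E=∅, C=[((λq. ((λp. p) q)) ((λp. 6) 4)) :: ((-2 + 6) * (-1 + 3)) :: PRIM2(sub)], D=∅>
2. <S=∅, E=∅, C=[((λp. 6) 4) :: (λq. ((λp. p) q)) :: AP :: ((-2 + 6) * (-1 + 3)) :: PRIM2(sub)], D=∅>
3. <S=∅, E=∅, C=[4 :: (λp. 6) :: AP :: (λq. ((λp. p) q)) :: AP :: ((-2 + 6) * (-1 + 3)) :: PRIM2(sub)], D=∅>
4. <S=[4], E=∅, C=[(λp. 6) :: AP :: (λq. ((λp. p) q)) :: AP :: ((-2 + 6) * (-1 + 3)) :: PRIM2(sub)], D=∅>
5. <S=[clo(λp. 6, ∅) :: 4], E=∅, C=[AP :: (λq. ((λp. p) q)) :: AP :: ((-2 + 6) * (-1 + 3)) :: PRIM2(sub)], D=∅>
6. <S=∅, E={p↦4}, C=[6], D=[(∅, ∅, [(λq. ((λp. p) q)) :: AP :: ((-2 + 6) * (-1 + 3)) :: PRIM2(sub)])]>
7. <S=[6], E={p↦4}, C=∅, D=[(∅, ∅, [(λq. ((λp. p) q)) :: AP :: ((-2 + 6) * (-1 + 3)) :: PRIM2(sub)])]>
8. <S=[6], E=∅, C=[(λq. ((λp. p) q)) :: AP :: ((-2 + 6) * (-1 + 3)) :: PRIM2(sub)], D=∅>
9. <S=[clo(λq. ((λp. p) q), ∅) :: 6], E=∅, C=[AP :: ((-2 + 6) * (-1 + 3)) :: PRIM2(sub)], D=∅>
10. <S=∅, E={q↦6}, C=[((λp. p) q)], D=[(∅, ∅, [((-2 + 6) * (-1 + 3)) :: PRIM2(sub)])]>
11. <S=∅, E={q↦6}, C=[q :: (λp. p) :: AP], D=[(∅, ∅, [((-2 + 6) * (-1 + 3)) :: PRIM2(sub)])]>
12. <S=[6], E={q↦6}, C=[(λp. p) :: AP], D=[(∅, ∅, [((-2 + 6) * (-1 + 3)) :: PRIM2(sub)])]>
13. <S=[clo(λp. p, {q↦6}) :: 6], E={q↦6}, C=[AP], D=[(∅, ∅, [((-2 + 6) * (-1 + 3)) :: PRIM2(sub)])]>
14. <S=∅, E={p↦6, q↦6}, C=[p], D=[(∅, {q↦6}, ∅) :: (∅, ∅, [((-2 + 6) * (-1 + 3)) :: PRIM2(sub)])]>
15. <S=[6], E={p↦6, q↦6}, C=∅, D=[(∅, {q↦6}, ∅) :: (∅, ∅, [((-2 + 6) * (-1 + 3)) :: PRIM2(sub)])]>
16. <S=[6], E={q↦6}, C=∅, D=[(∅, ∅, [((-2 + 6) * (-1 + 3)) :: PRIM2(sub)])]>
17. <S=[6], E=∅, C=[((-2 + 6) * (-1 + 3)) :: PRIM2(sub)], D=∅>
18. <S=[6], E=∅, C=[(-2 + 6) :: (-1 + 3) :: PRIM2(mul) :: PRIM2(sub)], D=∅>
19. <S=[6], E=∅, C=[-2 :: 6 :: PRIM2(add) :: (-1 + 3) :: PRIM2(mul) :: PRIM2(sub)], D=∅>
20. <S=[-2 :: 6], E=∅, C=[6 :: PRIM2(add) :: (-1 + 3) :: PRIM2(mul) :: PRIM2(sub)], D=∅>
21. <S=[6 :: -2 :: 6], E=∅, C=[PRIM2(add) :: (-1 + 3) :: PRIM2(mul) :: PRIM2(sub)], D=∅>
22. <S=[4 :: 6], E=∅, C=[(-1 + 3) :: PRIM2(mul) :: PRIM2(sub)], D=∅>
23. <S=[4 :: 6], E=∅, C=[-1 :: 3 :: PRIM2(add) :: PRIM2(mul) :: PRIM2(sub)], D=∅>
24. <S=[-1 :: 4 :: 6], E=∅, C=[3 :: PRIM2(add) :: PRIM2(mul) :: PRIM2(sub)], D=∅>
25. <S=[3 :: -1 :: 4 :: 6], E=∅, C=[PRIM2(add) :: PRIM2(mul) :: PRIM2(sub)], D=∅>
26. <S=[2 :: 4 :: 6], E=∅, C=[PRIM2(mul) :: PRIM2(sub)], D=∅>
27. <S=[8 :: 6], E=∅, C=[PRIM2(sub)], D=∅>
28. <S=[-2], E=∅, C=∅, D=∅>
→ final value -2

Answer: -2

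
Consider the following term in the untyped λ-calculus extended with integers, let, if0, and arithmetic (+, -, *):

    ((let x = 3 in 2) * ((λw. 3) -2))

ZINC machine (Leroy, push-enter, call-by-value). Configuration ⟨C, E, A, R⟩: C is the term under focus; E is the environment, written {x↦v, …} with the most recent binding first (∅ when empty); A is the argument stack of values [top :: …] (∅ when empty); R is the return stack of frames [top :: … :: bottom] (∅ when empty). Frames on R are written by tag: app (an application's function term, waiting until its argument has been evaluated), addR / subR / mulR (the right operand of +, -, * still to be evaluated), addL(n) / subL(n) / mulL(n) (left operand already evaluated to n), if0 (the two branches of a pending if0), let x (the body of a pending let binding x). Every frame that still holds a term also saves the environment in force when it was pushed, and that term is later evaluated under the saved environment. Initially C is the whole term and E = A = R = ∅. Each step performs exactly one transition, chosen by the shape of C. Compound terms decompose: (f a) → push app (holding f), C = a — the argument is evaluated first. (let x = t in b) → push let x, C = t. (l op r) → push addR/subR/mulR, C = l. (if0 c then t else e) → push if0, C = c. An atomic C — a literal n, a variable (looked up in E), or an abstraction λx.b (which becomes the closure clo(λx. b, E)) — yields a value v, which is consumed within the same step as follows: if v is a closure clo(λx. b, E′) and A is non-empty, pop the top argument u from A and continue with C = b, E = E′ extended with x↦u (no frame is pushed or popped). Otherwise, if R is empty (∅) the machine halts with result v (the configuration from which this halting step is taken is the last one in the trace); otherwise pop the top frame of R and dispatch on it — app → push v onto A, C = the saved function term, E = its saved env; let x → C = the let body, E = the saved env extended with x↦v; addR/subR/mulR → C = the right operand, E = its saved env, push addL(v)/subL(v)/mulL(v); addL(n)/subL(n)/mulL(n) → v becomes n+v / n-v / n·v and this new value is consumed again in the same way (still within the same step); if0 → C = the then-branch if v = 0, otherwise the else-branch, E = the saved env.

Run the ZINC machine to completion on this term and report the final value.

0. [C=((let x = 3 in 2) * ((λw. 3) -2)) | E=∅ | A=∅ | R=∅]
1. [C=(let x = 3 in 2) | E=∅ | A=∅ | R=[mulR]]
2. [C=3 | E=∅ | A=∅ | R=[let x :: mulR]]
3. [C=2 | E={x↦3} | A=∅ | R=[mulR]]
4. [C=((λw. 3) -2) | E=∅ | A=∅ | R=[mulL(2)]]
5. [C=-2 | E=∅ | A=∅ | R=[app :: mulL(2)]]
6. [C=(λw. 3) | E=∅ | A=[-2] | R=[mulL(2)]]
7. [C=3 | E={w↦-2} | A=∅ | R=[mulL(2)]]
→ final value 6

Answer: 6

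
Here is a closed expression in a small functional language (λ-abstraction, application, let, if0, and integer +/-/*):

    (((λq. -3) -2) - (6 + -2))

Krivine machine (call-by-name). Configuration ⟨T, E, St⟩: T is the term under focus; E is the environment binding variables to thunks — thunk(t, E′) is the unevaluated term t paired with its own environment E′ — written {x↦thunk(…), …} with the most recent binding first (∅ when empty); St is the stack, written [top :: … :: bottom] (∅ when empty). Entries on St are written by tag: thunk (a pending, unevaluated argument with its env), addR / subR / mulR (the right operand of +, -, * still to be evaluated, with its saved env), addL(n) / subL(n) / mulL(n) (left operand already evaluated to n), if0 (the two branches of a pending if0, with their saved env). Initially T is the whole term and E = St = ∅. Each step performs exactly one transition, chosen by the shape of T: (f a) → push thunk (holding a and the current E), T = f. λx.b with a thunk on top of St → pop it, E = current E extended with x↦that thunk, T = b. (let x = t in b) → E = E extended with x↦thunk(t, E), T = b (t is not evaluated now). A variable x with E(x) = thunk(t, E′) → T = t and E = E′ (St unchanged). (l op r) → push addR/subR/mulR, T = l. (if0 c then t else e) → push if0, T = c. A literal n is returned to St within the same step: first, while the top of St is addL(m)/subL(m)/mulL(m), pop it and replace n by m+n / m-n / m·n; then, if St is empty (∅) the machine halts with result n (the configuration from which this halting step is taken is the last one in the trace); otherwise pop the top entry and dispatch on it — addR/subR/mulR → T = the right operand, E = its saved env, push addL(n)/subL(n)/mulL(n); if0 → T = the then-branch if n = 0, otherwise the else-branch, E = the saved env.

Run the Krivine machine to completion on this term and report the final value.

Answer: -7

Derivation:
t=0: <T=(((λq. -3) -2) - (6 + -2)), E=∅, St=∅>
t=1: <T=((λq. -3) -2), E=∅, St=[subR]>
t=2: <T=(λq. -3), E=∅, St=[thunk :: subR]>
t=3: <T=-3, E={q↦thunk(-2, ∅)}, St=[subR]>
t=4: <T=(6 + -2), E=∅, St=[subL(-3)]>
t=5: <T=6, E=∅, St=[addR :: subL(-3)]>
t=6: <T=-2, E=∅, St=[addL(6) :: subL(-3)]>
→ final value -7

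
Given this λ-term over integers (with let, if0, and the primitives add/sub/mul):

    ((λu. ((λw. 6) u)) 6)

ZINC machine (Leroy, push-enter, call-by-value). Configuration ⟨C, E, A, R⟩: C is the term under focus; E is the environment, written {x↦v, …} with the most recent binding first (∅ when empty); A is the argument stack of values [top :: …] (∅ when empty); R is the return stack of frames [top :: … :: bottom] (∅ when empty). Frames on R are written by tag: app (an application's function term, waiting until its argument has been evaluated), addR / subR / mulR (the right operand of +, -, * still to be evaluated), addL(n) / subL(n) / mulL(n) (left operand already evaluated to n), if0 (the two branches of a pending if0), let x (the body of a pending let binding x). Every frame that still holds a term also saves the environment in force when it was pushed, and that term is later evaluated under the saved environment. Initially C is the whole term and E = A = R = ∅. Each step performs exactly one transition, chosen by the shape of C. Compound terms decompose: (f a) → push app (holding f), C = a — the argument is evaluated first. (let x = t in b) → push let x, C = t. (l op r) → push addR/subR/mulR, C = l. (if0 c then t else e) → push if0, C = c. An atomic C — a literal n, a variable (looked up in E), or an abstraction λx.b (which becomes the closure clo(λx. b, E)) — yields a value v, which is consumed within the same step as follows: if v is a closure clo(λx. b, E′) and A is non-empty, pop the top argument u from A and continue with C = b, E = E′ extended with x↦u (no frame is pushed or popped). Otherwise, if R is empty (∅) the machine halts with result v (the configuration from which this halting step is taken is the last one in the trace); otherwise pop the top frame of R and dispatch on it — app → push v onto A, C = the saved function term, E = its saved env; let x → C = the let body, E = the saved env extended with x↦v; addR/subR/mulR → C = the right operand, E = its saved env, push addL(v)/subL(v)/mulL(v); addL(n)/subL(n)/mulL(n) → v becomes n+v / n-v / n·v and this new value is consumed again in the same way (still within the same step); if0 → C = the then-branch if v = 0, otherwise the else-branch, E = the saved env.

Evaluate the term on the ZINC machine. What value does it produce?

Answer: 6

Machine steps:
step 0: ⟨C=((λu. ((λw. 6) u)) 6); E=∅; A=∅; R=∅⟩
step 1: ⟨C=6; E=∅; A=∅; R=[app]⟩
step 2: ⟨C=(λu. ((λw. 6) u)); E=∅; A=[6]; R=∅⟩
step 3: ⟨C=((λw. 6) u); E={u↦6}; A=∅; R=∅⟩
step 4: ⟨C=u; E={u↦6}; A=∅; R=[app]⟩
step 5: ⟨C=(λw. 6); E={u↦6}; A=[6]; R=∅⟩
step 6: ⟨C=6; E={w↦6, u↦6}; A=∅; R=∅⟩
→ final value 6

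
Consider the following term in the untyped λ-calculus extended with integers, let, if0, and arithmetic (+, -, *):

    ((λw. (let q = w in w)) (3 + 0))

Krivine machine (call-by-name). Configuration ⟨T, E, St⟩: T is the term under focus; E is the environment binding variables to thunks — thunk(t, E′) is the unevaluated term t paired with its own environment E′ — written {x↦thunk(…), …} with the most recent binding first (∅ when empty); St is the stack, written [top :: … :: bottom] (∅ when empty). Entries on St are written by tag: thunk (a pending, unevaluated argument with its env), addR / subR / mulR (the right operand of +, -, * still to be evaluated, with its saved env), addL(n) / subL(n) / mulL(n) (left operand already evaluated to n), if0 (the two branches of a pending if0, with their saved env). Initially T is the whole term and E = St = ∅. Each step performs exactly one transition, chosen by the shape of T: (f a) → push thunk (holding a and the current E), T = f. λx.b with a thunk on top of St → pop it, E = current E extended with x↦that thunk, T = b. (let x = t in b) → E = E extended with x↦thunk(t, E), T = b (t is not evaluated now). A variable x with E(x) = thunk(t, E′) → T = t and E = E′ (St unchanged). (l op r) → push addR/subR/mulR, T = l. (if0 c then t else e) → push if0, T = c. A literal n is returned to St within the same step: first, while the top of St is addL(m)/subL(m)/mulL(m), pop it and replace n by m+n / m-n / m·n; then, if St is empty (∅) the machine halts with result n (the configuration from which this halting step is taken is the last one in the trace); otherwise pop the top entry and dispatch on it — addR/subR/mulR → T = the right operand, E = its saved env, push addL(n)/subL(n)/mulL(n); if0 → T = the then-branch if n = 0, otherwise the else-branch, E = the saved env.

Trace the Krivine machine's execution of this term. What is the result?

Answer: 3

Derivation:
0. ⟨T=((λw. (let q = w in w)) (3 + 0)); E=∅; St=∅⟩
1. ⟨T=(λw. (let q = w in w)); E=∅; St=[thunk]⟩
2. ⟨T=(let q = w in w); E={w↦thunk((3 + 0), ∅)}; St=∅⟩
3. ⟨T=w; E={q↦thunk(w, {w↦thunk((3 + 0), ∅)}), w↦thunk((3 + 0), ∅)}; St=∅⟩
4. ⟨T=(3 + 0); E=∅; St=∅⟩
5. ⟨T=3; E=∅; St=[addR]⟩
6. ⟨T=0; E=∅; St=[addL(3)]⟩
→ final value 3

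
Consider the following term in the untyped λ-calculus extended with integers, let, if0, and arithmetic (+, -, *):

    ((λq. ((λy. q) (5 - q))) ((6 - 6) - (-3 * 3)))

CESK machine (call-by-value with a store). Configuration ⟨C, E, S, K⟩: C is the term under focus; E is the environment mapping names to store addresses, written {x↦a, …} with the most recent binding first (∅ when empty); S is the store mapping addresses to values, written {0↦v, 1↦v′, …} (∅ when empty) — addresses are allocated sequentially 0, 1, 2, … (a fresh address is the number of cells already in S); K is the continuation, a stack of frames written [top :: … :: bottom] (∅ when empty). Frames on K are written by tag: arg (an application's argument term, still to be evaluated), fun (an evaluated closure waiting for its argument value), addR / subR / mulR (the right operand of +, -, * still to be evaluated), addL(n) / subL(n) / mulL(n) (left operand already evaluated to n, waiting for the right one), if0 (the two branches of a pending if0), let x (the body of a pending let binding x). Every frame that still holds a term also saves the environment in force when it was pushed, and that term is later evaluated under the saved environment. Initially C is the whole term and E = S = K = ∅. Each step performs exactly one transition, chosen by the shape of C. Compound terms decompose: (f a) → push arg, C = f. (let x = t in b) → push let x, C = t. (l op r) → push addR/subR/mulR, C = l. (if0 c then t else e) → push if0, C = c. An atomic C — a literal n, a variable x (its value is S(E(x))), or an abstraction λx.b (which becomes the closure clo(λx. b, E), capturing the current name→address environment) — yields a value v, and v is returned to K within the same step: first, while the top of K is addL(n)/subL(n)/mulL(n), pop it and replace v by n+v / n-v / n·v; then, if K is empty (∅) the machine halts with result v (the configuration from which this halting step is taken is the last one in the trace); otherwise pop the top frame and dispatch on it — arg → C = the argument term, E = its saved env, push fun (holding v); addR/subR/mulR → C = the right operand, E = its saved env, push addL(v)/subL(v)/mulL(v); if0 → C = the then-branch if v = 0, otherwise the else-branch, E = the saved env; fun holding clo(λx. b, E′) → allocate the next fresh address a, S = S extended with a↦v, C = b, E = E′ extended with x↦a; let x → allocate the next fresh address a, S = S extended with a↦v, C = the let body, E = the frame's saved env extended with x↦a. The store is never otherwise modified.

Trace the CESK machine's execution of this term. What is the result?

[0] ⟨C=((λq. ((λy. q) (5 - q))) ((6 - 6) - (-3 * 3))); E=∅; S=∅; K=∅⟩
[1] ⟨C=(λq. ((λy. q) (5 - q))); E=∅; S=∅; K=[arg]⟩
[2] ⟨C=((6 - 6) - (-3 * 3)); E=∅; S=∅; K=[fun]⟩
[3] ⟨C=(6 - 6); E=∅; S=∅; K=[subR :: fun]⟩
[4] ⟨C=6; E=∅; S=∅; K=[subR :: subR :: fun]⟩
[5] ⟨C=6; E=∅; S=∅; K=[subL(6) :: subR :: fun]⟩
[6] ⟨C=(-3 * 3); E=∅; S=∅; K=[subL(0) :: fun]⟩
[7] ⟨C=-3; E=∅; S=∅; K=[mulR :: subL(0) :: fun]⟩
[8] ⟨C=3; E=∅; S=∅; K=[mulL(-3) :: subL(0) :: fun]⟩
[9] ⟨C=((λy. q) (5 - q)); E={q↦0}; S={0↦9}; K=∅⟩
[10] ⟨C=(λy. q); E={q↦0}; S={0↦9}; K=[arg]⟩
[11] ⟨C=(5 - q); E={q↦0}; S={0↦9}; K=[fun]⟩
[12] ⟨C=5; E={q↦0}; S={0↦9}; K=[subR :: fun]⟩
[13] ⟨C=q; E={q↦0}; S={0↦9}; K=[subL(5) :: fun]⟩
[14] ⟨C=q; E={y↦1, q↦0}; S={0↦9, 1↦-4}; K=∅⟩
→ final value 9

Answer: 9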